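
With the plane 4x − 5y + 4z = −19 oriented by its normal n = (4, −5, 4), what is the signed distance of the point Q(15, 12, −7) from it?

n·Q − (-19) = -9.
|n| = √57, so the signed distance is -9/√57.

-9/√57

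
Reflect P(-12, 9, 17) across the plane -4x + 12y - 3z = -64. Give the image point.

(-4, -15, 23)

n = (-4, 12, -3), |n|² = 169, n·P − (-64) = 169, so t = 169/169 = 1.
Foot F = P − 1·n = (-8, -3, 20); the reflection is 2F − P = (-4, -15, 23).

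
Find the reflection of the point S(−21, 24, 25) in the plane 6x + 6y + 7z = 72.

(-33, 12, 11)

n = (6, 6, 7), |n|² = 121, n·S − 72 = 121, so t = 121/121 = 1.
Foot F = S − 1·n = (−27, 18, 18); the reflection is 2F − S = (−33, 12, 11).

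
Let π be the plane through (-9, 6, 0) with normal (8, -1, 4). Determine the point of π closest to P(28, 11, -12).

(4, 14, -24)

The perpendicular from P has direction n = (8, -1, 4): r = (28, 11, -12) + λ(8, -1, 4).
Substitute into the plane: n·(P + λn) = -78 gives 165 + 81λ = -78, so λ = -3.
Foot = (28, 11, -12) + (-3)·(8, -1, 4) = (4, 14, -24).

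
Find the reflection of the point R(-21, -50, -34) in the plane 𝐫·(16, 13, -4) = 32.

With n = (16, 13, -4), the signed offset is (n·R − 32)/|n|² = -882/441 = -2.
R' = R − 2t·n = (-21, -50, -34) − (-4)·(16, 13, -4) = (43, 2, -50).

(43, 2, -50)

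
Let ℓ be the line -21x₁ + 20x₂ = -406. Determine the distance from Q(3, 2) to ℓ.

383/29

The normal to the line is n = (-21, 20) with |n| = 29.
|n·Q − (-406)| = |-23 − (-406)| = 383, so the distance is 383/29.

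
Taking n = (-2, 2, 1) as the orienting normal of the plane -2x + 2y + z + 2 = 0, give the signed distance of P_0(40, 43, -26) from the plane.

-6

n·P_0 − (-2) = -18.
|n| = 3, so the signed distance is -18/3 = -6.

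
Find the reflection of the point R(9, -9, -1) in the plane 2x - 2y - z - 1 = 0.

(-7, 7, 7)

With n = (2, -2, -1), the signed offset is (n·R − 1)/|n|² = 36/9 = 4.
R' = R − 2t·n = (9, -9, -1) − 8·(2, -2, -1) = (-7, 7, 7).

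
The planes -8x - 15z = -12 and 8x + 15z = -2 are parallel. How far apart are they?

14/17

Divide the second equation by -1 to match normals: -8x - 15z = 2.
Both planes have normal n = (-8, 0, -15), |n| = 17. Any point on the first plane is at distance |2 − (-12)|/|n| = 14/17 from the second.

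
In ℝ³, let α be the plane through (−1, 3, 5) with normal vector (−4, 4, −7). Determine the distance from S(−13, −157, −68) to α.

The plane has equation n·(r − (−1, 3, 5)) = 0, i.e. n·r = -19.
Then n·(−13, −157, −68) − (−19) = −81.
|n| = √(16 + 16 + 49) = 9, so the distance is |-81|/9 = 9.

9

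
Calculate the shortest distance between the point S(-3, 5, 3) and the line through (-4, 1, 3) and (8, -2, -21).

√17

A direction vector is d = (12, -3, -24).
AP = (1, 4, 0), and AP × d = (-96, 24, -51).
|AP × d|² = 12393 and |d|² = 729, so the distance is √(12393/729) = √17.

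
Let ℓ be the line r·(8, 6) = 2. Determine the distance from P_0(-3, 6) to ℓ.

1

d = |8·(-3) + 6·6 − 2| / √(64 + 36) = |10|/10 = 1.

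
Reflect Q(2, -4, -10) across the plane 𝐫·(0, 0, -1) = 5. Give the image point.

n = (0, 0, -1), |n|² = 1, n·Q − 5 = 5, so t = 5/1 = 5.
Foot F = Q − 5·n = (2, -4, -5); the reflection is 2F − Q = (2, -4, 0).

(2, -4, 0)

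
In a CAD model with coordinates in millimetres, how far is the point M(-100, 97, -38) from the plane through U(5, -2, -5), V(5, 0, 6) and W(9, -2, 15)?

UV = (0, 2, 11) and UW = (4, 0, 20), so a normal is n = UV × UW = (40, 44, -8).
n = (40, 44, -8); n·P − 152 = 420; |n| = 60; distance = 420/60 = 7.

7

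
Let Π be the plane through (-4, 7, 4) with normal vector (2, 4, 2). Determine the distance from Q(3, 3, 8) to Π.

√6/2

The plane has equation n·(r − (-4, 7, 4)) = 0, i.e. n·r = 28.
d = |2·3 + 4·3 + 2·8 − 28| / √(4 + 16 + 4) = |6| / (2√6) = √6/2.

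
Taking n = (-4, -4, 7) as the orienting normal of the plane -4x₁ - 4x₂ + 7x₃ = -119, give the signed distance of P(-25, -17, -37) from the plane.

28/9

n·P − (-119) = 28.
|n| = 9, so the signed distance is 28/9.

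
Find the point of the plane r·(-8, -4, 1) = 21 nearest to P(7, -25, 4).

The perpendicular from P has direction n = (-8, -4, 1): r = (7, -25, 4) + λ(-8, -4, 1).
Substitute into the plane: n·(P + λn) = 21 gives 48 + 81λ = 21, so λ = -1/3.
Foot = (7, -25, 4) + (-1/3)·(-8, -4, 1) = (29/3, -71/3, 11/3).

(29/3, -71/3, 11/3)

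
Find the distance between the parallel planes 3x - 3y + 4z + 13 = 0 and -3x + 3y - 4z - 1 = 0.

6√34/17

Divide the second equation by -1 to match normals: 3x - 3y + 4z = -1.
With common normal n = (3, -3, 4) (|n| = √34), the distance is |(-13) − (-1)|/|n| = 12/√34.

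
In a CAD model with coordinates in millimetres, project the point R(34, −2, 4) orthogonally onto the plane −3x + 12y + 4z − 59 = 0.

The perpendicular from R has direction n = (−3, 12, 4): r = (34, −2, 4) + λ(−3, 12, 4).
Substitute into the plane: n·(R + λn) = 59 gives -110 + 169λ = 59, so λ = 1.
Foot = (34, −2, 4) + 1·(−3, 12, 4) = (31, 10, 8).

(31, 10, 8)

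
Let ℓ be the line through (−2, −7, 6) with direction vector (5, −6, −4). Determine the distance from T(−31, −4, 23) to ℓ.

Direction vector d = (5, −6, −4).
AP = (−29, 3, 17), and AP × d = (90, −31, 159).
|AP × d|² = 34342 and |d|² = 77, so the distance is √(34342/77) = √446.

√446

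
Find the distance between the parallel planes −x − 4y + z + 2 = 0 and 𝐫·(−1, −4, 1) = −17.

5√2/2

Both planes have normal n = (−1, −4, 1), |n| = 3√2. Any point on the first plane is at distance |(-17) − (-2)|/|n| = 15/(3√2) = 5√2/2 from the second.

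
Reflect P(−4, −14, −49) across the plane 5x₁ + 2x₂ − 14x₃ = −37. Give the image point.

With n = (5, 2, −14), the signed offset is (n·P − (-37))/|n|² = 675/225 = 3.
P' = P − 2t·n = (−4, −14, −49) − 6·(5, 2, −14) = (−34, −26, 35).

(-34, -26, 35)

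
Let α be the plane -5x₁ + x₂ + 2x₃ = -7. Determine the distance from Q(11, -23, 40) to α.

Normal vector n = (-5, 1, 2), and n·(11, -23, 40) - (-7) = 9.
|n| = √(25 + 1 + 4) = √30, so the distance is |9|/√30 = 3√30/10.

9/√30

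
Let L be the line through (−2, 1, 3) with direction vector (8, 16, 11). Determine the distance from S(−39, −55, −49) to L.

Direction vector d = (8, 16, 11).
AP = (−37, −56, −52); AP·d = -1764, |AP|² = 7209, |d|² = 441.
distance² = |AP|² − (AP·d)²/|d|² = 7209 − 3111696/441 = 153, so the distance is 3√17.

3√17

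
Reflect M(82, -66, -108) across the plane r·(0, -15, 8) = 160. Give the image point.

(82, -1182/17, -1804/17)

With n = (0, -15, 8), the signed offset is (n·M − 160)/|n|² = -34/289 = -2/17.
M' = M − 2t·n = (82, -66, -108) − (-4/17)·(0, -15, 8) = (82, -1182/17, -1804/17).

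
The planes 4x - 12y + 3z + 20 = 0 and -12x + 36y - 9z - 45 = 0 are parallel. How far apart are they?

Divide the second equation by -3 to match normals: 4x - 12y + 3z = -15.
Both planes have normal n = (4, -12, 3), |n| = 13. Any point on the first plane is at distance |(-15) − (-20)|/|n| = 5/13 from the second.

5/13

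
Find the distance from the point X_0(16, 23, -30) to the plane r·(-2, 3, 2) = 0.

23√17/17

n = (-2, 3, 2); n·P − 0 = -23; |n| = √17; distance = 23/√17 = 23√17/17.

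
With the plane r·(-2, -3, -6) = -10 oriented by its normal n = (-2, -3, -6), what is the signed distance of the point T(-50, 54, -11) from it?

n·T − (-10) = 14.
|n| = 7, so the signed distance is 14/7 = 2.

2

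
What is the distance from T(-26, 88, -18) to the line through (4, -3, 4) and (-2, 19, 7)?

√1201

A direction vector is d = (-6, 22, 3).
AP = (-30, 91, -22), and AP × d = (757, 222, -114).
|AP × d|² = 635329 and |d|² = 529, so the distance is √(635329/529) = √1201.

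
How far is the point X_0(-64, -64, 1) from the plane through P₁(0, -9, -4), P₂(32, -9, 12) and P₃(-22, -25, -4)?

13/21

P₁P₂ = (32, 0, 16) and P₁P₃ = (-22, -16, 0), so a normal is n = P₁P₂ × P₁P₃ = (256, -352, -512).
Then n·(-64, -64, 1) - 5216 = 416.
|n| = √(65536 + 123904 + 262144) = 672, so the distance is |416|/672 = 13/21.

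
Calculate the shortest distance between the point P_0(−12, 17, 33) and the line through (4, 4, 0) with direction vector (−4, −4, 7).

Direction vector d = (−4, −4, 7).
AP = (−16, 13, 33); AP·d = 243, |AP|² = 1514, |d|² = 81.
distance² = |AP|² − (AP·d)²/|d|² = 1514 − 59049/81 = 785, so the distance is √785.

√785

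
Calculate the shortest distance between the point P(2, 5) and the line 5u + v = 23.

d = |5·2 + 1·5 − 23| / √(25 + 1) = |-8|/√26 = 4√26/13.

8/√26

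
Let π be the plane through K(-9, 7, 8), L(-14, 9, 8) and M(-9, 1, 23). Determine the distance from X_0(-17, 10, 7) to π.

KL = (-5, 2, 0) and KM = (0, -6, 15), so a normal is n = KL × KM = (30, 75, 30).
Then n·(-17, 10, 7) - 495 = -45.
|n| = √(900 + 5625 + 900) = 15√33, so the distance is |-45|/(15√33) = √33/11.

√33/11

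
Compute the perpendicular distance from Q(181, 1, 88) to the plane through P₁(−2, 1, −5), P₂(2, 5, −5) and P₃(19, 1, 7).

9

P₁P₂ = (4, 4, 0) and P₁P₃ = (21, 0, 12), so a normal is n = P₁P₂ × P₁P₃ = (48, −48, −84).
d = |48·181 + (-48)·1 + (-84)·88 − 276| / √(2304 + 2304 + 7056) = |972| / 108 = 9.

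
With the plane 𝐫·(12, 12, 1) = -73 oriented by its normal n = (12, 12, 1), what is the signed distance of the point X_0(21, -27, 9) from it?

10/17

n·X_0 − (-73) = 10.
|n| = 17, so the signed distance is 10/17.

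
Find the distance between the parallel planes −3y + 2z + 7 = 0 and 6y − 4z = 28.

Divide the second equation by -2 to match normals: −3y + 2z = -14.
With common normal n = (0, −3, 2) (|n| = √13), the distance is |(-7) − (-14)|/|n| = 7/√13.

7√13/13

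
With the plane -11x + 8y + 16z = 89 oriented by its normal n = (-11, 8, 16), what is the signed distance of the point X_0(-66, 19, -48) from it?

1

n·X_0 − 89 = 21.
|n| = 21, so the signed distance is 21/21 = 1.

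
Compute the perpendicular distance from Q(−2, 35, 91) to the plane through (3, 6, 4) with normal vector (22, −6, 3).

The plane has equation n·(r − (3, 6, 4)) = 0, i.e. n·r = 42.
Then n·(−2, 35, 91) − 42 = −23.
|n| = √(484 + 36 + 9) = 23, so the distance is |-23|/23 = 1.

1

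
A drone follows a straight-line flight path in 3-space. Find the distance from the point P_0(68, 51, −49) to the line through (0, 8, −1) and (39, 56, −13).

A direction vector is d = (39, 48, −12).
AP = (68, 43, −48); AP·d = 5292, |AP|² = 8777, |d|² = 3969.
distance² = |AP|² − (AP·d)²/|d|² = 8777 − 28005264/3969 = 1721, so the distance is √1721.

√1721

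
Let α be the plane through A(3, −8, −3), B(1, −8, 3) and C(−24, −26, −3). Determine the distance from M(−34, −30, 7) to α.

AB = (−2, 0, 6) and AC = (−27, −18, 0), so a normal is n = AB × AC = (108, −162, 36).
Then n·(−34, −30, 7) − 1512 = −72.
|n| = √(11664 + 26244 + 1296) = 198, so the distance is |-72|/198 = 4/11.

4/11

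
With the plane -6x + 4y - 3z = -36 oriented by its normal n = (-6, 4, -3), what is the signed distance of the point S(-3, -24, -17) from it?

9/√61

n·S − (-36) = 9.
|n| = √61, so the signed distance is 9/√61.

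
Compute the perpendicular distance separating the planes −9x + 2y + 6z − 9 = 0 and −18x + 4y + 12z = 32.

7/11

Divide the second equation by 2 to match normals: −9x + 2y + 6z = 16.
Both planes have normal n = (−9, 2, 6), |n| = 11. Any point on the first plane is at distance |16 − 9|/|n| = 7/11 from the second.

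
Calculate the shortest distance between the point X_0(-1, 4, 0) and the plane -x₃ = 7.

7

d = |(-1)·0 − 7| / √(0 + 0 + 1) = |-7| / 1 = 7.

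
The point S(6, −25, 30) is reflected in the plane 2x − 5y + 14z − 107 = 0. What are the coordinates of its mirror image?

(-2, -5, -26)

With n = (2, −5, 14), the signed offset is (n·S − 107)/|n|² = 450/225 = 2.
S' = S − 2t·n = (6, −25, 30) − 4·(2, −5, 14) = (−2, −5, −26).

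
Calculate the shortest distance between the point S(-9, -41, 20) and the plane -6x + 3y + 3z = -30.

7√6/6

Normal vector n = (-6, 3, 3), and n·(-9, -41, 20) - (-30) = 21.
|n| = √(36 + 9 + 9) = 3√6, so the distance is |21|/(3√6) = 7√6/6.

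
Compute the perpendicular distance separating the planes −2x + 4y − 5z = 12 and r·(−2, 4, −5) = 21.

With common normal n = (−2, 4, −5) (|n| = 3√5), the distance is |12 − 21|/|n| = 9/(3√5) = 3/√5.

3/√5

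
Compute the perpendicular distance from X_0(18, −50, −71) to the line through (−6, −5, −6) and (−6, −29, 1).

A direction vector is d = (0, −24, 7).
AP = (24, −45, −65), and AP × d = (−1875, −168, −576).
|AP × d|² = 3875625 and |d|² = 625, so the distance is √(3875625/625) = √6201 = 3√689.

3√689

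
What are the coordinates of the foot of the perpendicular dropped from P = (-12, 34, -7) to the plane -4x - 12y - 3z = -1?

(-20, 10, -13)

n = (-4, -12, -3), |n|² = 169, and n·P − (-1) = -338.
t = -338/169 = -2, so the foot is P − t·n = (-12, 34, -7) − (-2)·(-4, -12, -3) = (-20, 10, -13).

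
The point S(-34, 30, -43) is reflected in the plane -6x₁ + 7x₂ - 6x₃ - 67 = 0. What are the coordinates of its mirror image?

n = (-6, 7, -6), |n|² = 121, n·S − 67 = 605, so t = 605/121 = 5.
Foot F = S − 5·n = (-4, -5, -13); the reflection is 2F − S = (26, -40, 17).

(26, -40, 17)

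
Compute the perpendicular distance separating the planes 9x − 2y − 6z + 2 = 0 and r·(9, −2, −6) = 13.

Both planes have normal n = (9, −2, −6), |n| = 11. Any point on the first plane is at distance |13 − (-2)|/|n| = 15/11 from the second.

15/11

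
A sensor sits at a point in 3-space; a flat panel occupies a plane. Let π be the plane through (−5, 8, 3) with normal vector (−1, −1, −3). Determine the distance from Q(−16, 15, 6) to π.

5√11/11

The plane has equation n·(r − (−5, 8, 3)) = 0, i.e. n·r = -12.
Then n·(−16, 15, 6) − (−12) = −5.
|n| = √(1 + 1 + 9) = √11, so the distance is |-5|/√11 = 5/√11.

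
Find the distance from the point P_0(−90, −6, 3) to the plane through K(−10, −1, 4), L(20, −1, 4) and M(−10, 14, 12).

KL = (30, 0, 0) and KM = (0, 15, 8), so a normal is n = KL × KM = (0, −240, 450).
Then n·(−90, −6, 3) − 2040 = 750.
|n| = √(0 + 57600 + 202500) = 510, so the distance is |750|/510 = 25/17.

25/17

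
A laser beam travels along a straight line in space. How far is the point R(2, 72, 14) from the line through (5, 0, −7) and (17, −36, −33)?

3√97

A direction vector is d = (12, −36, −26).
AP = (−3, 72, 21), and AP × d = (−1116, 174, −756).
|AP × d|² = 1847268 and |d|² = 2116, so the distance is √(1847268/2116) = √873 = 3√97.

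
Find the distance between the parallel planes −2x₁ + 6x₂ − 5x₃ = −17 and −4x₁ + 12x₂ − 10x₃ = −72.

19√65/65

Divide the second equation by 2 to match normals: −2x₁ + 6x₂ − 5x₃ = -36.
With common normal n = (−2, 6, −5) (|n| = √65), the distance is |(-17) − (-36)|/|n| = 19/√65 = 19√65/65.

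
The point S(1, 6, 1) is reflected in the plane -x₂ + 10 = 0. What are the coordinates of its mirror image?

n = (0, -1, 0), |n|² = 1, n·S − (-10) = 4, so t = 4/1 = 4.
Foot F = S − 4·n = (1, 10, 1); the reflection is 2F − S = (1, 14, 1).

(1, 14, 1)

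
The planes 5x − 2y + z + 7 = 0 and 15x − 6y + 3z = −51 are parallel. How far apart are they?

√30/3

Divide the second equation by 3 to match normals: 5x − 2y + z = -17.
With common normal n = (5, −2, 1) (|n| = √30), the distance is |(-7) − (-17)|/|n| = 10/√30 = √30/3.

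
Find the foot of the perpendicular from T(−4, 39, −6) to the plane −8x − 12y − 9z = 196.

The perpendicular from T has direction n = (−8, −12, −9): r = (−4, 39, −6) + μ(−8, −12, −9).
Substitute into the plane: n·(T + μn) = 196 gives -382 + 289μ = 196, so μ = 2.
Foot = (−4, 39, −6) + 2·(−8, −12, −9) = (−20, 15, −24).

(-20, 15, -24)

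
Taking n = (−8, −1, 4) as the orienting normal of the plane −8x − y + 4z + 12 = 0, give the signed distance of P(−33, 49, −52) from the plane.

n·P − (-12) = 19.
|n| = 9, so the signed distance is 19/9.

19/9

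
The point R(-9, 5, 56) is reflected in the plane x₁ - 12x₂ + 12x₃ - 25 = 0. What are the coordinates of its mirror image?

(-13, 53, 8)

With n = (1, -12, 12), the signed offset is (n·R − 25)/|n|² = 578/289 = 2.
R' = R − 2t·n = (-9, 5, 56) − 4·(1, -12, 12) = (-13, 53, 8).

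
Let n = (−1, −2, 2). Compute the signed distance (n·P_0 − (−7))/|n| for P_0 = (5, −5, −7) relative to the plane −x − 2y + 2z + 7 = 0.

n·P_0 − (-7) = -2.
|n| = 3, so the signed distance is -2/3.

-2/3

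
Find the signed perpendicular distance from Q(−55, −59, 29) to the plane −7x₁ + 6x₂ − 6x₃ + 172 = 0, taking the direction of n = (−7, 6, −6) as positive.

29/11

n·Q − (-172) = 29.
|n| = 11, so the signed distance is 29/11.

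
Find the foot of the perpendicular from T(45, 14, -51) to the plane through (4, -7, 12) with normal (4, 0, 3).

(49, 14, -48)

n = (4, 0, 3), |n|² = 25, and n·T − 52 = -25.
t = -25/25 = -1, so the foot is T − t·n = (45, 14, -51) − (-1)·(4, 0, 3) = (49, 14, -48).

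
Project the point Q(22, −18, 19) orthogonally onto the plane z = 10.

(22, -18, 10)

The perpendicular from Q has direction n = (0, 0, 1): r = (22, −18, 19) + λ(0, 0, 1).
Substitute into the plane: n·(Q + λn) = 10 gives 19 + 1λ = 10, so λ = -9.
Foot = (22, −18, 19) + (-9)·(0, 0, 1) = (22, −18, 10).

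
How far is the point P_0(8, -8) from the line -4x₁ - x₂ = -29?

d = |(-4)·8 + (-1)·(-8) − (-29)| / √(16 + 1) = |5|/√17 = 5/√17.

5/√17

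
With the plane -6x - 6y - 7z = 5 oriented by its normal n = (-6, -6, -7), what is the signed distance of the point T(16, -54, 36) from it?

-29/11

n·T − 5 = -29.
|n| = 11, so the signed distance is -29/11.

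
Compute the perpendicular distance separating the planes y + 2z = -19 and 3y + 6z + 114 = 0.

Divide the second equation by 3 to match normals: y + 2z = -38.
With common normal n = (0, 1, 2) (|n| = √5), the distance is |(-19) − (-38)|/|n| = 19/√5 = 19√5/5.

19/√5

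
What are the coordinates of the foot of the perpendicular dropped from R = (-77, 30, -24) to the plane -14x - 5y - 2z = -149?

n = (-14, -5, -2), |n|² = 225, and n·R − (-149) = 1125.
t = 1125/225 = 5, so the foot is R − t·n = (-77, 30, -24) − 5·(-14, -5, -2) = (-7, 55, -14).

(-7, 55, -14)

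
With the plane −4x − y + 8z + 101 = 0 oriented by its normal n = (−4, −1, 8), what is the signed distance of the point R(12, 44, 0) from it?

n·R − (-101) = 9.
|n| = 9, so the signed distance is 9/9 = 1.

1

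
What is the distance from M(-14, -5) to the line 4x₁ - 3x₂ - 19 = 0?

12

The normal to the line is n = (4, -3) with |n| = 5.
|n·M − 19| = |-41 − 19| = 60, so the distance is 60/5 = 12.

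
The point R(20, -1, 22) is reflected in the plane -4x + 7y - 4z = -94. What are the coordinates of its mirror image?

(12, 13, 14)

With n = (-4, 7, -4), the signed offset is (n·R − (-94))/|n|² = -81/81 = -1.
R' = R − 2t·n = (20, -1, 22) − (-2)·(-4, 7, -4) = (12, 13, 14).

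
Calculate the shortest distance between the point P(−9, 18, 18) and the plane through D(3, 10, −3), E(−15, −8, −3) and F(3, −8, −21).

1/√3

DE = (−18, −18, 0) and DF = (0, −18, −18), so a normal is n = DE × DF = (324, −324, 324).
n = (324, −324, 324); n·P − (-3240) = 324; |n| = 324√3; distance = 324/(324√3) = 1/√3.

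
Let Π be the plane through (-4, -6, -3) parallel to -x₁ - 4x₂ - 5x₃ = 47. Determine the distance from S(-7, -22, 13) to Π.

Parallel planes share the normal n = (-1, -4, -5); since (-4, -6, -3) lies on the plane, its equation is -x₁ - 4x₂ - 5x₃ = 43.
Then n·(-7, -22, 13) - 43 = -13.
|n| = √(1 + 16 + 25) = √42, so the distance is |-13|/√42 = 13√42/42.

13√42/42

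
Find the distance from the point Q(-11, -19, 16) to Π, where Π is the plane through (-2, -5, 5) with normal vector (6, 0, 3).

7√5/5

The plane has equation n·(r − (-2, -5, 5)) = 0, i.e. n·r = 3.
d = |6·(-11) + 3·16 − 3| / √(36 + 0 + 9) = |-21| / (3√5) = 7/√5.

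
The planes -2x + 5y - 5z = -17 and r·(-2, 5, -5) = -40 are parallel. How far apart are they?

23√6/18

Both planes have normal n = (-2, 5, -5), |n| = 3√6. Any point on the first plane is at distance |(-40) − (-17)|/|n| = 23/(3√6) from the second.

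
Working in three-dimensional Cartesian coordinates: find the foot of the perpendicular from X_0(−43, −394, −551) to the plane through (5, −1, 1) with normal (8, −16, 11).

The perpendicular from X_0 has direction n = (8, −16, 11): r = (−43, −394, −551) + t(8, −16, 11).
Substitute into the plane: n·(X_0 + tn) = 67 gives -101 + 441t = 67, so t = 8/21.
Foot = (−43, −394, −551) + (8/21)·(8, −16, 11) = (−839/21, −8402/21, −11483/21).

(-839/21, -8402/21, -11483/21)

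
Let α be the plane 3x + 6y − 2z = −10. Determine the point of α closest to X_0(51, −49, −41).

(54, -43, -43)

n = (3, 6, −2), |n|² = 49, and n·X_0 − (-10) = -49.
t = -49/49 = -1, so the foot is X_0 − t·n = (51, −49, −41) − (-1)·(3, 6, −2) = (54, −43, −43).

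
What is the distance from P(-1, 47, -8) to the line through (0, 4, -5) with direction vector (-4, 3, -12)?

Direction vector d = (-4, 3, -12).
AP = (-1, 43, -3), and AP × d = (-507, 0, 169).
|AP × d|² = 285610 and |d|² = 169, so the distance is √(285610/169) = √1690 = 13√10.

13√10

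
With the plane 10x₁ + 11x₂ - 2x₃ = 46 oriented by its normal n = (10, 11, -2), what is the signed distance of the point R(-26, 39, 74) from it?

-5/3

n·R − 46 = -25.
|n| = 15, so the signed distance is -25/15 = -5/3.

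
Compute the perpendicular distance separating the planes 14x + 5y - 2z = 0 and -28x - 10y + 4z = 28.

14/15

Divide the second equation by -2 to match normals: 14x + 5y - 2z = -14.
Both planes have normal n = (14, 5, -2), |n| = 15. Any point on the first plane is at distance |(-14) − 0|/|n| = 14/15 from the second.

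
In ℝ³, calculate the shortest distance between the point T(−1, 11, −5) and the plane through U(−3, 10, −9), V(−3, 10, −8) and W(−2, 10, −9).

UV = (0, 0, 1) and UW = (1, 0, 0), so a normal is n = UV × UW = (0, 1, 0).
Then n·(−1, 11, −5) − 10 = 1.
|n| = √(0 + 1 + 0) = 1, so the distance is |1|/1 = 1.

1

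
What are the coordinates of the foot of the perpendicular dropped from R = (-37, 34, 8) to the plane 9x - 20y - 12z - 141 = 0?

(-19, -6, -16)

n = (9, -20, -12), |n|² = 625, and n·R − 141 = -1250.
t = -1250/625 = -2, so the foot is R − t·n = (-37, 34, 8) − (-2)·(9, -20, -12) = (-19, -6, -16).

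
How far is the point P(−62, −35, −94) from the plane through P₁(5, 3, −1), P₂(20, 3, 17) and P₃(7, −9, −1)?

25/√62

P₁P₂ = (15, 0, 18) and P₁P₃ = (2, −12, 0), so a normal is n = P₁P₂ × P₁P₃ = (216, 36, −180).
Then n·(−62, −35, −94) − 1368 = 900.
|n| = √(46656 + 1296 + 32400) = 36√62, so the distance is |900|/(36√62) = 25√62/62.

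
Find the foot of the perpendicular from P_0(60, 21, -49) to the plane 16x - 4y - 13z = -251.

n = (16, -4, -13), |n|² = 441, and n·P_0 − (-251) = 1764.
t = 1764/441 = 4, so the foot is P_0 − t·n = (60, 21, -49) − 4·(16, -4, -13) = (-4, 37, 3).

(-4, 37, 3)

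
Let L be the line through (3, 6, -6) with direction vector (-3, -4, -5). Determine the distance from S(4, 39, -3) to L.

√649

Direction vector d = (-3, -4, -5).
AP = (1, 33, 3); AP·d = -150, |AP|² = 1099, |d|² = 50.
distance² = |AP|² − (AP·d)²/|d|² = 1099 − 22500/50 = 649, so the distance is √649.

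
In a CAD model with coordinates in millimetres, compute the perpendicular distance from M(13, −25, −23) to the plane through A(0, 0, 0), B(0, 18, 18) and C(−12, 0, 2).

AB = (0, 18, 18) and AC = (−12, 0, 2), so a normal is n = AB × AC = (36, −216, 216).
Then n·(13, −25, −23) − 0 = 900.
|n| = √(1296 + 46656 + 46656) = 36√73, so the distance is |900|/(36√73) = 25/√73.

25/√73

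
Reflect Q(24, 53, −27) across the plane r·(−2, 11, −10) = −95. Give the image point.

n = (−2, 11, −10), |n|² = 225, n·Q − (-95) = 900, so t = 900/225 = 4.
Foot F = Q − 4·n = (32, 9, 13); the reflection is 2F − Q = (40, −35, 53).

(40, -35, 53)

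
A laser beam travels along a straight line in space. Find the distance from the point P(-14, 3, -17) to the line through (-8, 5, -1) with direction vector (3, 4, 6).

2√13

Direction vector d = (3, 4, 6).
AP = (-6, -2, -16); AP·d = -122, |AP|² = 296, |d|² = 61.
distance² = |AP|² − (AP·d)²/|d|² = 296 − 14884/61 = 52, so the distance is 2√13.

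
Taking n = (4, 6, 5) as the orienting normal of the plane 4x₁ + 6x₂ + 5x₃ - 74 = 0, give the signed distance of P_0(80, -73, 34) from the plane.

-2√77/7

n·P_0 − 74 = -22.
|n| = √77, so the signed distance is -2√77/7.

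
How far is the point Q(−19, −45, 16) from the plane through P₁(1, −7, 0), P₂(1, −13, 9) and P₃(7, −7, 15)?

9√38/19

P₁P₂ = (0, −6, 9) and P₁P₃ = (6, 0, 15), so a normal is n = P₁P₂ × P₁P₃ = (−90, 54, 36).
Then n·(−19, −45, 16) − (−468) = 324.
|n| = √(8100 + 2916 + 1296) = 18√38, so the distance is |324|/(18√38) = 9√38/19.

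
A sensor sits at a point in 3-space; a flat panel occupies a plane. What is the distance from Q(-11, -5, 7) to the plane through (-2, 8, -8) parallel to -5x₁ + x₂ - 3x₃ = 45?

Parallel planes share the normal n = (-5, 1, -3); since (-2, 8, -8) lies on the plane, its equation is -5x₁ + x₂ - 3x₃ = 42.
n = (-5, 1, -3); n·P − 42 = -13; |n| = √35; distance = 13/√35.

13/√35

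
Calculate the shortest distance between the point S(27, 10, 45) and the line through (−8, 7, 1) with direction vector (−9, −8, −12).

Direction vector d = (−9, −8, −12).
AP = (35, 3, 44); AP·d = -867, |AP|² = 3170, |d|² = 289.
distance² = |AP|² − (AP·d)²/|d|² = 3170 − 751689/289 = 569, so the distance is √569.

√569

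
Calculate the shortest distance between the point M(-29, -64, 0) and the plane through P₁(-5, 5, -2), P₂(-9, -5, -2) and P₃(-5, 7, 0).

P₁P₂ = (-4, -10, 0) and P₁P₃ = (0, 2, 2), so a normal is n = P₁P₂ × P₁P₃ = (-20, 8, -8).
Then n·(-29, -64, 0) - 156 = -88.
|n| = √(400 + 64 + 64) = 4√33, so the distance is |-88|/(4√33) = 22/√33.

2√33/3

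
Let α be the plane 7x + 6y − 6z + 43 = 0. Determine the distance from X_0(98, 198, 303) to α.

n = (7, 6, −6); n·P − (-43) = 99; |n| = 11; distance = 99/11 = 9.

9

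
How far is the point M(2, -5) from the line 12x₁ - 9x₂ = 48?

7/5

d = |12·2 + (-9)·(-5) − 48| / √(144 + 81) = |21|/15 = 7/5.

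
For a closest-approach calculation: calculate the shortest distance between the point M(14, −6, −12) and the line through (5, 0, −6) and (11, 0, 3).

3√17

A direction vector is d = (6, 0, 9).
AP = (9, −6, −6); AP·d = 0, |AP|² = 153, |d|² = 117.
distance² = |AP|² − (AP·d)²/|d|² = 153 − 0/117 = 153, so the distance is 3√17.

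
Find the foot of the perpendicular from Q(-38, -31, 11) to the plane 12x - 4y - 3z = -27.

The perpendicular from Q has direction n = (12, -4, -3): r = (-38, -31, 11) + λ(12, -4, -3).
Substitute into the plane: n·(Q + λn) = -27 gives -365 + 169λ = -27, so λ = 2.
Foot = (-38, -31, 11) + 2·(12, -4, -3) = (-14, -39, 5).

(-14, -39, 5)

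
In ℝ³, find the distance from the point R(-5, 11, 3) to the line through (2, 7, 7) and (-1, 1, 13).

6√2

A direction vector is d = (-3, -6, 6).
AP = (-7, 4, -4); AP·d = -27, |AP|² = 81, |d|² = 81.
distance² = |AP|² − (AP·d)²/|d|² = 81 − 729/81 = 72, so the distance is 6√2.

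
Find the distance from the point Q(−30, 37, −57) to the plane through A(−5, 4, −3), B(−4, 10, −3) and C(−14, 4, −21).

AB = (1, 6, 0) and AC = (−9, 0, −18), so a normal is n = AB × AC = (−108, 18, 54).
Then n·(−30, 37, −57) − 450 = 378.
|n| = √(11664 + 324 + 2916) = 18√46, so the distance is |378|/(18√46) = 21√46/46.

21/√46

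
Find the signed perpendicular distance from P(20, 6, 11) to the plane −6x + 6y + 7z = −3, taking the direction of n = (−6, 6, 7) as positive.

n·P − (-3) = -4.
|n| = 11, so the signed distance is -4/11.

-4/11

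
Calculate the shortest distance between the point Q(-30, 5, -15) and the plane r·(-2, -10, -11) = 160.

d = |(-2)·(-30) + (-10)·5 + (-11)·(-15) − 160| / √(4 + 100 + 121) = |15| / 15 = 1.

1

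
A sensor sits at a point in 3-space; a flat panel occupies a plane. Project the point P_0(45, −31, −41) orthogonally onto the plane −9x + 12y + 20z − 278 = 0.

n = (−9, 12, 20), |n|² = 625, and n·P_0 − 278 = -1875.
t = -1875/625 = -3, so the foot is P_0 − t·n = (45, −31, −41) − (-3)·(−9, 12, 20) = (18, 5, 19).

(18, 5, 19)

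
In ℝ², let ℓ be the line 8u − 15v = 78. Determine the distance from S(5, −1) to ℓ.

d = |8·5 + (-15)·(-1) − 78| / √(64 + 225) = |-23|/17 = 23/17.

23/17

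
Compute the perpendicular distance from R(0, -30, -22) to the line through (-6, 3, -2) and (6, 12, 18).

30

A direction vector is d = (12, 9, 20).
AP = (6, -33, -20); AP·d = -625, |AP|² = 1525, |d|² = 625.
distance² = |AP|² − (AP·d)²/|d|² = 1525 − 390625/625 = 900, so the distance is 30.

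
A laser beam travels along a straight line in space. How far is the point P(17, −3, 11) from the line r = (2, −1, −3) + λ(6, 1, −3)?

Direction vector d = (6, 1, −3).
AP = (15, −2, 14); AP·d = 46, |AP|² = 425, |d|² = 46.
distance² = |AP|² − (AP·d)²/|d|² = 425 − 2116/46 = 379, so the distance is √379.

√379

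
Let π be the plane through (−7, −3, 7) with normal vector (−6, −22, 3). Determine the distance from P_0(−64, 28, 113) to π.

The plane has equation n·(r − (−7, −3, 7)) = 0, i.e. n·r = 129.
Then n·(−64, 28, 113) − 129 = −22.
|n| = √(36 + 484 + 9) = 23, so the distance is |-22|/23 = 22/23.

22/23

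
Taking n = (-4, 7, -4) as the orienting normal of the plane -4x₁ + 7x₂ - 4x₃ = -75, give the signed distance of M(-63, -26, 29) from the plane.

n·M − (-75) = 29.
|n| = 9, so the signed distance is 29/9.

29/9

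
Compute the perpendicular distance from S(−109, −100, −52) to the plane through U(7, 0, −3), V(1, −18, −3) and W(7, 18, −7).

5

UV = (−6, −18, 0) and UW = (0, 18, −4), so a normal is n = UV × UW = (72, −24, −108).
Then n·(−109, −100, −52) − 828 = −660.
|n| = √(5184 + 576 + 11664) = 132, so the distance is |-660|/132 = 5.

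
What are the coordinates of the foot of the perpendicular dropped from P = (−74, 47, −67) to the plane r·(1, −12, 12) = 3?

(-69, -13, -7)

The perpendicular from P has direction n = (1, −12, 12): r = (−74, 47, −67) + μ(1, −12, 12).
Substitute into the plane: n·(P + μn) = 3 gives -1442 + 289μ = 3, so μ = 5.
Foot = (−74, 47, −67) + 5·(1, −12, 12) = (−69, −13, −7).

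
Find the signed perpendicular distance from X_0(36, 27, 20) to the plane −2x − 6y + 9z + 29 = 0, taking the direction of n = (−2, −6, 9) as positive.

n·X_0 − (-29) = -25.
|n| = 11, so the signed distance is -25/11.

-25/11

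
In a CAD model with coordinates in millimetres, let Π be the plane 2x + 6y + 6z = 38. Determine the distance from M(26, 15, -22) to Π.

Normal vector n = (2, 6, 6), and n·(26, 15, -22) - 38 = -28.
|n| = √(4 + 36 + 36) = 2√19, so the distance is |-28|/(2√19) = 14/√19.

14√19/19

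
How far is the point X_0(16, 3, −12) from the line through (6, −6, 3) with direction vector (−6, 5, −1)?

Direction vector d = (−6, 5, −1).
AP = (10, 9, −15), and AP × d = (66, 100, 104).
|AP × d|² = 25172 and |d|² = 62, so the distance is √(25172/62) = √406.

√406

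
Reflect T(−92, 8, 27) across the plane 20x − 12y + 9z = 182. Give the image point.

With n = (20, −12, 9), the signed offset is (n·T − 182)/|n|² = -1875/625 = -3.
T' = T − 2t·n = (−92, 8, 27) − (-6)·(20, −12, 9) = (28, −64, 81).

(28, -64, 81)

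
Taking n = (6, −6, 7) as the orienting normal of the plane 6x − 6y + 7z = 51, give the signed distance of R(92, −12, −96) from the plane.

n·R − 51 = -99.
|n| = 11, so the signed distance is -99/11 = -9.

-9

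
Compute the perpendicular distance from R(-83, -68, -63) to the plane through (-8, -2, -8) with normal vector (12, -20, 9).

The plane has equation n·(r − (-8, -2, -8)) = 0, i.e. n·r = -128.
Then n·(-83, -68, -63) - (-128) = -75.
|n| = √(144 + 400 + 81) = 25, so the distance is |-75|/25 = 3.

3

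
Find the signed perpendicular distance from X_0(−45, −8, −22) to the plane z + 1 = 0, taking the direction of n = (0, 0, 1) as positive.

-21

n·X_0 − (-1) = -21.
|n| = 1, so the signed distance is -21/1 = -21.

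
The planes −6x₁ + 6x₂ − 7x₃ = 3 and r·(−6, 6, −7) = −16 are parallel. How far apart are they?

With common normal n = (−6, 6, −7) (|n| = 11), the distance is |3 − (-16)|/|n| = 19/11.

19/11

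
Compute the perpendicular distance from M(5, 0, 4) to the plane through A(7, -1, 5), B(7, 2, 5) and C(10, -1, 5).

1

AB = (0, 3, 0) and AC = (3, 0, 0), so a normal is n = AB × AC = (0, 0, -9).
n = (0, 0, -9); n·P − (-45) = 9; |n| = 9; distance = 9/9 = 1.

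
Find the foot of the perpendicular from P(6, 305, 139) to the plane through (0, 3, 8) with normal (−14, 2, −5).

n = (−14, 2, −5), |n|² = 225, and n·P − (-34) = -135.
t = -135/225 = -3/5, so the foot is P − t·n = (6, 305, 139) − (-3/5)·(−14, 2, −5) = (−12/5, 1531/5, 136).

(-12/5, 1531/5, 136)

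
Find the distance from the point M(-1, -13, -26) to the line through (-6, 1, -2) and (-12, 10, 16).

√13

A direction vector is d = (-6, 9, 18).
AP = (5, -14, -24), and AP × d = (-36, 54, -39).
|AP × d|² = 5733 and |d|² = 441, so the distance is √(5733/441) = √13.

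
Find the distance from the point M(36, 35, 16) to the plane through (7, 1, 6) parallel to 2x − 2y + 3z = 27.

20/√17

Parallel planes share the normal n = (2, −2, 3); since (7, 1, 6) lies on the plane, its equation is 2x − 2y + 3z = 30.
Then n·(36, 35, 16) − 30 = 20.
|n| = √(4 + 4 + 9) = √17, so the distance is |20|/√17 = 20/√17.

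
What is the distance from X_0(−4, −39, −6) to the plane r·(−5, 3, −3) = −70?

9/√43

Normal vector n = (−5, 3, −3), and n·(−4, −39, −6) − (−70) = −9.
|n| = √(25 + 9 + 9) = √43, so the distance is |-9|/√43 = 9/√43.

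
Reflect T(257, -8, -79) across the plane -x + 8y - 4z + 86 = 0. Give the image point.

(259, -24, -71)

With n = (-1, 8, -4), the signed offset is (n·T − (-86))/|n|² = 81/81 = 1.
T' = T − 2t·n = (257, -8, -79) − 2·(-1, 8, -4) = (259, -24, -71).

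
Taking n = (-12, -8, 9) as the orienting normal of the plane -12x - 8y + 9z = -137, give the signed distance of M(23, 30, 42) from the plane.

-1/17

n·M − (-137) = -1.
|n| = 17, so the signed distance is -1/17.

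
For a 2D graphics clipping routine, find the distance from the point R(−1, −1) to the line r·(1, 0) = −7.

The normal to the line is n = (1, 0) with |n| = 1.
|n·R − (-7)| = |-1 − (-7)| = 6, so the distance is 6/1 = 6.

6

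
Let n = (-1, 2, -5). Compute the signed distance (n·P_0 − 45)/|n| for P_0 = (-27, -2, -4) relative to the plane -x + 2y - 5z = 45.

-√30/15

n·P_0 − 45 = -2.
|n| = √30, so the signed distance is -√30/15.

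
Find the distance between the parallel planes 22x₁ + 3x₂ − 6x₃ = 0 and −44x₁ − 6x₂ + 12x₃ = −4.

Divide the second equation by -2 to match normals: 22x₁ + 3x₂ − 6x₃ = 2.
Both planes have normal n = (22, 3, −6), |n| = 23. Any point on the first plane is at distance |2 − 0|/|n| = 2/23 from the second.

2/23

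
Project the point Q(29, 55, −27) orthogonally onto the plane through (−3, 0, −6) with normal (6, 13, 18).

(23, 42, -45)

n = (6, 13, 18), |n|² = 529, and n·Q − (-126) = 529.
t = 529/529 = 1, so the foot is Q − t·n = (29, 55, −27) − 1·(6, 13, 18) = (23, 42, −45).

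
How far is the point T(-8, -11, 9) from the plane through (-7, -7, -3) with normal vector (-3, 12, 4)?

The plane has equation n·(r − (-7, -7, -3)) = 0, i.e. n·r = -75.
Then n·(-8, -11, 9) - (-75) = 3.
|n| = √(9 + 144 + 16) = 13, so the distance is |3|/13 = 3/13.

3/13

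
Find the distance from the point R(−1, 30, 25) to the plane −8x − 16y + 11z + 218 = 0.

Normal vector n = (−8, −16, 11), and n·(−1, 30, 25) − (−218) = 21.
|n| = √(64 + 256 + 121) = 21, so the distance is |21|/21 = 1.

1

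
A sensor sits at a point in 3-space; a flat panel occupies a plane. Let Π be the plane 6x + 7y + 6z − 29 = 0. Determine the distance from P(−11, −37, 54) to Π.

Normal vector n = (6, 7, 6), and n·(−11, −37, 54) − 29 = −30.
|n| = √(36 + 49 + 36) = 11, so the distance is |-30|/11 = 30/11.

30/11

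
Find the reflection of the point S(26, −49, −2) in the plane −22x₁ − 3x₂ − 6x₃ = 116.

With n = (−22, −3, −6), the signed offset is (n·S − 116)/|n|² = -529/529 = -1.
S' = S − 2t·n = (26, −49, −2) − (-2)·(−22, −3, −6) = (−18, −55, −14).

(-18, -55, -14)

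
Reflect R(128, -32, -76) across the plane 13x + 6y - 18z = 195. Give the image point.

(-2, -92, 104)

With n = (13, 6, -18), the signed offset is (n·R − 195)/|n|² = 2645/529 = 5.
R' = R − 2t·n = (128, -32, -76) − 10·(13, 6, -18) = (-2, -92, 104).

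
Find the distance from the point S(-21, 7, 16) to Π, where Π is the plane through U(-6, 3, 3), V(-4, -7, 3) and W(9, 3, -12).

UV = (2, -10, 0) and UW = (15, 0, -15), so a normal is n = UV × UW = (150, 30, 150).
d = |150·(-21) + 30·7 + 150·16 − (-360)| / √(22500 + 900 + 22500) = |-180| / (30√51) = 6/√51.

6/√51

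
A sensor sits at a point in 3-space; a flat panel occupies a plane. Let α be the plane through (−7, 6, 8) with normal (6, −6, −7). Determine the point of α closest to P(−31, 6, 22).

(-19, -6, 8)

The perpendicular from P has direction n = (6, −6, −7): r = (−31, 6, 22) + t(6, −6, −7).
Substitute into the plane: n·(P + tn) = -134 gives -376 + 121t = -134, so t = 2.
Foot = (−31, 6, 22) + 2·(6, −6, −7) = (−19, −6, 8).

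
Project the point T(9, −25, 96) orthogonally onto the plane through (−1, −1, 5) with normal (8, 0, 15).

The perpendicular from T has direction n = (8, 0, 15): r = (9, −25, 96) + μ(8, 0, 15).
Substitute into the plane: n·(T + μn) = 67 gives 1512 + 289μ = 67, so μ = -5.
Foot = (9, −25, 96) + (-5)·(8, 0, 15) = (−31, −25, 21).

(-31, -25, 21)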